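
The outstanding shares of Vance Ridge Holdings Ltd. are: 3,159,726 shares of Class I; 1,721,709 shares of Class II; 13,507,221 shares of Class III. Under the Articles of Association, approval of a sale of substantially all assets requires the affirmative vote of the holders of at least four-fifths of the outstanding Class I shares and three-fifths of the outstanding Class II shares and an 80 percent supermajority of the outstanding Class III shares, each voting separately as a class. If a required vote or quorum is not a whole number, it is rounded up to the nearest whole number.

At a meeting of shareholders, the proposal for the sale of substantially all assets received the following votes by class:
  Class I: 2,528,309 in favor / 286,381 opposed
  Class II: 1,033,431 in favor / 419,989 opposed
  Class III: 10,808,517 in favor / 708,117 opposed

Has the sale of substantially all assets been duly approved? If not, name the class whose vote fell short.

Class I: 4/5 of 3159726 = 2527780.80, rounded up to 2527781; 2,527,781 required, 2,528,309 in favor — approved.
Class II: 3/5 of 1721709 = 1033025.40, rounded up to 1033026; 1,033,026 required, 1,033,431 in favor — approved.
Class III: 4/5 of 13507221 = 10805776.80, rounded up to 10805777; 10,805,777 required, 10,808,517 in favor — approved.

Approved — every class gave the required vote.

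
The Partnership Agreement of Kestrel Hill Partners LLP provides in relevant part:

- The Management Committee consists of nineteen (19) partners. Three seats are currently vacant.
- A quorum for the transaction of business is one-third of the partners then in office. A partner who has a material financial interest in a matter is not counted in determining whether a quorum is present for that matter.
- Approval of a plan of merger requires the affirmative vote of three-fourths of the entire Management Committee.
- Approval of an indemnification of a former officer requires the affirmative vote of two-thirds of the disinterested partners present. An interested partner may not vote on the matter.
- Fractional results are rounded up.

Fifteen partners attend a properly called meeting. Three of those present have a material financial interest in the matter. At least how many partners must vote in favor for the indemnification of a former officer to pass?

8

The indemnification of a former officer requires two-thirds of the disinterested partners present (15 − 3 = 12).
2/3 of 12 = 8.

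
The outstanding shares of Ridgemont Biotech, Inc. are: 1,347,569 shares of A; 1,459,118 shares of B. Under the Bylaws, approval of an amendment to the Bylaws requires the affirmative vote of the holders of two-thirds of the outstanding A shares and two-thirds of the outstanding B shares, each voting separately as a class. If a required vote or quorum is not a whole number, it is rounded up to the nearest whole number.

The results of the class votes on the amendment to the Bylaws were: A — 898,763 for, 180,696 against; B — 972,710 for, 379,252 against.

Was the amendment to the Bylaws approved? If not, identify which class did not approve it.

A: 2/3 of 1347569 = 898379.33, rounded up to 898380; 898,380 required, 898,763 in favor — approved.
B: 2/3 of 1459118 = 972745.33, rounded up to 972746; 972,746 required, 972,710 in favor — not approved.

Not approved — the B shares did not give the required vote.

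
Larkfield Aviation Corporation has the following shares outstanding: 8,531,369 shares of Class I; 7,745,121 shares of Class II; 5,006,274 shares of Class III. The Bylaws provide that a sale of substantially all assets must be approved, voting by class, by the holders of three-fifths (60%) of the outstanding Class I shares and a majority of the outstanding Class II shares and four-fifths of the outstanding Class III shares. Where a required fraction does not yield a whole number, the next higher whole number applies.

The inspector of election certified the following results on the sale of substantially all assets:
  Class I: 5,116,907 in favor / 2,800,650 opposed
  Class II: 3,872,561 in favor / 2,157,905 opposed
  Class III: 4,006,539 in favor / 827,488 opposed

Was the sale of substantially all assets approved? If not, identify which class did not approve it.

Class I: 3/5 of 8531369 = 5118821.40, rounded up to 5118822; 5,118,822 required, 5,116,907 in favor — not approved.
Class II: a majority of 7745121 is 3872561; 3,872,561 required, 3,872,561 in favor — approved.
Class III: 4/5 of 5006274 = 4005019.20, rounded up to 4005020; 4,005,020 required, 4,006,539 in favor — approved.

Not approved — the Class I shares did not give the required vote.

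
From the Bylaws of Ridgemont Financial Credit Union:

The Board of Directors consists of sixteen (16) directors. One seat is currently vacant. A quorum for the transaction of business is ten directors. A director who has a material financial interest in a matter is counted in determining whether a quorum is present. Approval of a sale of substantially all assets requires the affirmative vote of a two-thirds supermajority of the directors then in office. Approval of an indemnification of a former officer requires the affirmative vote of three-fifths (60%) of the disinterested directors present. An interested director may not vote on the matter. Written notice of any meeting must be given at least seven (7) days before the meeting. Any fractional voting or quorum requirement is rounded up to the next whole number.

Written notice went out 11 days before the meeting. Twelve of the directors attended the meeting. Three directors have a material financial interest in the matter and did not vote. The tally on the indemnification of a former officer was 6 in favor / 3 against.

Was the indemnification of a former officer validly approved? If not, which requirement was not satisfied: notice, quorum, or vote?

Notice: 11 days given; 7 required (11 ≥ 7). Satisfied.
Quorum: 12 present (interested directors count toward quorum); quorum is 10. Satisfied.
Vote: the indemnification of a former officer requires three-fifths of the disinterested directors present (12 − 3 = 9). 3/5 of 9 = 5.40, rounded up to 6, so 6 affirmative votes are needed; 6 voted in favor. Satisfied.

Valid — all requirements satisfied.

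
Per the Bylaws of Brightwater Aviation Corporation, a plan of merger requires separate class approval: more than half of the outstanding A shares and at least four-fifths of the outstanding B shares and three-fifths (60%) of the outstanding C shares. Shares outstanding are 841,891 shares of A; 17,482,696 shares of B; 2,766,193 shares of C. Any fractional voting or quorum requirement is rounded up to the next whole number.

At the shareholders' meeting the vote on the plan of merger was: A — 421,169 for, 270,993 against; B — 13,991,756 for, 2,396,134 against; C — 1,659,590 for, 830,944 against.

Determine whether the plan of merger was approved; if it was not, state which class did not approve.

A: a majority of 841891 is 420946; 420,946 required, 421,169 in favor — approved.
B: 4/5 of 17482696 = 13986156.80, rounded up to 13986157; 13,986,157 required, 13,991,756 in favor — approved.
C: 3/5 of 2766193 = 1659715.80, rounded up to 1659716; 1,659,716 required, 1,659,590 in favor — not approved.

Not approved — the C shares did not give the required vote.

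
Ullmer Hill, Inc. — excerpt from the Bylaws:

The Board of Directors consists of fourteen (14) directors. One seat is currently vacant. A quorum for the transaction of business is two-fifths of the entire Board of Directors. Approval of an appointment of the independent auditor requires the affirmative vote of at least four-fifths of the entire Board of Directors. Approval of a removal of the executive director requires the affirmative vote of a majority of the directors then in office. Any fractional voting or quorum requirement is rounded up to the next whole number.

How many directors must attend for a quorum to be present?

6

2/5 of 14 = 5.60, rounded up to 6.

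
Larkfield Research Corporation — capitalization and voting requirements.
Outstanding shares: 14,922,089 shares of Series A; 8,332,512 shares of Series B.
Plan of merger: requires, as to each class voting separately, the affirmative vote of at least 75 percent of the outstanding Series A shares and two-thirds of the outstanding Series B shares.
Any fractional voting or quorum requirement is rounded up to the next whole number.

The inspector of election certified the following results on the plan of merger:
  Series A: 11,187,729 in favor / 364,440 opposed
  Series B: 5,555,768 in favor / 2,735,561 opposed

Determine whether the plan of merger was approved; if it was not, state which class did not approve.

Not approved — the Series A shares did not give the required vote.

Series A: 3/4 of 14922089 = 11191566.75, rounded up to 11191567; 11,191,567 required, 11,187,729 in favor — not approved.
Series B: 2/3 of 8332512 = 5555008; 5,555,008 required, 5,555,768 in favor — approved.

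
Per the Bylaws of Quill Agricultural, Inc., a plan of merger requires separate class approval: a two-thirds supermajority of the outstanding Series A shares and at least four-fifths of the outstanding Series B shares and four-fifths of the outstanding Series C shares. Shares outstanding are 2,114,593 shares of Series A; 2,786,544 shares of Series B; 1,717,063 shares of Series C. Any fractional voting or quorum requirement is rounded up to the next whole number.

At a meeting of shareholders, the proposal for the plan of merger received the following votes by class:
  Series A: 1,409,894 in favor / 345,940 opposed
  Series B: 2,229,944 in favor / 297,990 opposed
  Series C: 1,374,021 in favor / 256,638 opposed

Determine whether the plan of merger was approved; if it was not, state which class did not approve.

Series A: 2/3 of 2114593 = 1409728.67, rounded up to 1409729; 1,409,729 required, 1,409,894 in favor — approved.
Series B: 4/5 of 2786544 = 2229235.20, rounded up to 2229236; 2,229,236 required, 2,229,944 in favor — approved.
Series C: 4/5 of 1717063 = 1373650.40, rounded up to 1373651; 1,373,651 required, 1,374,021 in favor — approved.

Approved — every class gave the required vote.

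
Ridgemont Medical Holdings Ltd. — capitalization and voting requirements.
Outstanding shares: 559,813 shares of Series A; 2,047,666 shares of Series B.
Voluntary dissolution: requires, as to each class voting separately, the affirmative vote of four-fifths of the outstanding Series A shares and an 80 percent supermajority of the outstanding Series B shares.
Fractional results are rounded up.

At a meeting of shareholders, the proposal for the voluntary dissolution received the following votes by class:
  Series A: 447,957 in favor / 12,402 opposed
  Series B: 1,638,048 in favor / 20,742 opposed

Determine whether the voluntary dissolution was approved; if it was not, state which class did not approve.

Series A: 4/5 of 559813 = 447850.40, rounded up to 447851; 447,851 required, 447,957 in favor — approved.
Series B: 4/5 of 2047666 = 1638132.80, rounded up to 1638133; 1,638,133 required, 1,638,048 in favor — not approved.

Not approved — the Series B shares did not give the required vote.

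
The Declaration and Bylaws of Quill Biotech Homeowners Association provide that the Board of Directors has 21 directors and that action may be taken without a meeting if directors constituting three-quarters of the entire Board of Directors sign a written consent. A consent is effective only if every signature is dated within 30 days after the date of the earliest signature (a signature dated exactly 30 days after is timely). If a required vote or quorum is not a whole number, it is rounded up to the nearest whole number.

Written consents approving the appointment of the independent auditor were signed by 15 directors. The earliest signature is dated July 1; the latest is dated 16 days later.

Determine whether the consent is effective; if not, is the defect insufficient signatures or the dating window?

Not effective — insufficient signatures.

Signatures required: three-quarters of 21 — 3/4 of 21 = 15.75, rounded up to 16, so 16 needed; 15 signed. Insufficient.
Dating window: the latest signature is 16 days after the earliest; the limit is 30 days. Within the window.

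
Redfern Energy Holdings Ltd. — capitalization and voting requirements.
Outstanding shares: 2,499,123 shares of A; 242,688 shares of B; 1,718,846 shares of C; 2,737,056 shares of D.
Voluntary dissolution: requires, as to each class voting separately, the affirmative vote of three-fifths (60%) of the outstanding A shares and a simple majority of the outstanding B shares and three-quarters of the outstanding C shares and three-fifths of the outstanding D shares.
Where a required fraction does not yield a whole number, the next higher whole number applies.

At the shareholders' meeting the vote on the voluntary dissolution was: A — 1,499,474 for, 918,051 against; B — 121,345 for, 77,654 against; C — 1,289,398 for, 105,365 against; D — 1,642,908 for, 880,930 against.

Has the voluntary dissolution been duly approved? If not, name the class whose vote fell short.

A: 3/5 of 2499123 = 1499473.80, rounded up to 1499474; 1,499,474 required, 1,499,474 in favor — approved.
B: a majority of 242688 is 121345; 121,345 required, 121,345 in favor — approved.
C: 3/4 of 1718846 = 1289134.50, rounded up to 1289135; 1,289,135 required, 1,289,398 in favor — approved.
D: 3/5 of 2737056 = 1642233.60, rounded up to 1642234; 1,642,234 required, 1,642,908 in favor — approved.

Approved — every class gave the required vote.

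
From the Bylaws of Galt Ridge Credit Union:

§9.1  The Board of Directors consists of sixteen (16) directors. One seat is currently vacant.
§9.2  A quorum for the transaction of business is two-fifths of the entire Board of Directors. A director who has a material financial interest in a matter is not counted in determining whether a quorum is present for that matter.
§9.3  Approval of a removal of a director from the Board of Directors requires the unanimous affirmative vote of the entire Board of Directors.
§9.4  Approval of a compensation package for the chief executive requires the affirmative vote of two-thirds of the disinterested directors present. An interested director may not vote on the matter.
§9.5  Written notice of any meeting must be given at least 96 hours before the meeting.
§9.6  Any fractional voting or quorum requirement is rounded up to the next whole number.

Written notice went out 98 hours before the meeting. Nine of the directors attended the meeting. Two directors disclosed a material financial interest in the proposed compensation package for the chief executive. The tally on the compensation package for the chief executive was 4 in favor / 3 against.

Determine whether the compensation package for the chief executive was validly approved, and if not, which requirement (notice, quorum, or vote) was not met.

Notice: 98 hours given; 96 required (98 ≥ 96). Satisfied.
Quorum: 9 present, but the 2 interested directors do not count, leaving 7. Quorum is 7. Satisfied.
Vote: the compensation package for the chief executive requires two-thirds of the disinterested directors present (9 − 2 = 7). 2/3 of 7 = 4.67, rounded up to 5, so 5 affirmative votes are needed; 4 voted in favor. Not satisfied.

Invalid — vote requirement not satisfied.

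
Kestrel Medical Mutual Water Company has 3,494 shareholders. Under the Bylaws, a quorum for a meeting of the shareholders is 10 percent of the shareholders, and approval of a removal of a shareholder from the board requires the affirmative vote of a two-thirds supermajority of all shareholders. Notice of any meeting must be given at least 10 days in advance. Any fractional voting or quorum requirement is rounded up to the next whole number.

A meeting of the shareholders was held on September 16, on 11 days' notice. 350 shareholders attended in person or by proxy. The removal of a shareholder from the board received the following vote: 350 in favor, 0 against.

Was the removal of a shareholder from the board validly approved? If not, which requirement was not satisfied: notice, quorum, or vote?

Notice: 11 days given; 10 required. Satisfied.
Quorum: 10% of 3,494 = 349.40, rounded up to 350; 350 present. Satisfied.
Vote: requires two-thirds of all shareholders (3,494); 2/3 of 3494 = 2329.33, rounded up to 2330, so 2,330 needed; 350 in favor. Not satisfied.

Invalid — vote requirement not satisfied.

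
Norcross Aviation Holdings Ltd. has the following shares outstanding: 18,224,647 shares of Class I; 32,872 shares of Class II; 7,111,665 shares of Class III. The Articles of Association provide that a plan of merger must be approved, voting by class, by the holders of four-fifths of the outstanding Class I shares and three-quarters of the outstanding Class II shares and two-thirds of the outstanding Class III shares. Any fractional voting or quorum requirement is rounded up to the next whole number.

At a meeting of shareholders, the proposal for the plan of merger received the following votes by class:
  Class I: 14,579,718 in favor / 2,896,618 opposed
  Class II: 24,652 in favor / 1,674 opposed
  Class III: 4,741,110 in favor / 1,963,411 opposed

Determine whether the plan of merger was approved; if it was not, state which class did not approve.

Not approved — the Class II shares did not give the required vote.

Class I: 4/5 of 18224647 = 14579717.60, rounded up to 14579718; 14,579,718 required, 14,579,718 in favor — approved.
Class II: 3/4 of 32872 = 24654; 24,654 required, 24,652 in favor — not approved.
Class III: 2/3 of 7111665 = 4741110; 4,741,110 required, 4,741,110 in favor — approved.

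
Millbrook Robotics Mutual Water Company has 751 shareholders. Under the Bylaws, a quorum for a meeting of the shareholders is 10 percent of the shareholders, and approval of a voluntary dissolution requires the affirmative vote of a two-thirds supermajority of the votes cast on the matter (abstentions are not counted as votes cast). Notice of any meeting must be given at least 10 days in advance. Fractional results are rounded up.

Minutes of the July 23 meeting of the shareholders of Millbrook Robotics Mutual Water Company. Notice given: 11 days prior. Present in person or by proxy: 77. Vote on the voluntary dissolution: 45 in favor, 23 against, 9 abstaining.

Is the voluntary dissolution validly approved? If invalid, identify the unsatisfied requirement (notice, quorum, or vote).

Notice: 11 days given; 10 required. Satisfied.
Quorum: 10% of 751 = 75.10, rounded up to 76; 77 present. Satisfied.
Vote: requires two-thirds of the votes cast (77 − 9 abstaining = 68); 2/3 of 68 = 45.33, rounded up to 46, so 46 needed; 45 in favor. Not satisfied.

Invalid — vote requirement not satisfied.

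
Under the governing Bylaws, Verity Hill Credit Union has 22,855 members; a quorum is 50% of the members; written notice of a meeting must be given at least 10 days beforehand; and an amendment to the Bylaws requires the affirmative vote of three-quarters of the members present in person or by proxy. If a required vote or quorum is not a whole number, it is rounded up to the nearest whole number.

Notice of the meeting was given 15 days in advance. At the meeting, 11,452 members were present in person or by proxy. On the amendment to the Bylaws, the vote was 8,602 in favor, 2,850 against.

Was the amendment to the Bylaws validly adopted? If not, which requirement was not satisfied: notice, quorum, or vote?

Notice: 15 days given; 10 required. Satisfied.
Quorum: 50% of 22,855 = 11,427.50, rounded up to 11,428; 11,452 present. Satisfied.
Vote: requires three-fourths of those present (11,452); 3/4 of 11452 = 8589, so 8,589 needed; 8,602 in favor. Satisfied.

Valid — all requirements satisfied.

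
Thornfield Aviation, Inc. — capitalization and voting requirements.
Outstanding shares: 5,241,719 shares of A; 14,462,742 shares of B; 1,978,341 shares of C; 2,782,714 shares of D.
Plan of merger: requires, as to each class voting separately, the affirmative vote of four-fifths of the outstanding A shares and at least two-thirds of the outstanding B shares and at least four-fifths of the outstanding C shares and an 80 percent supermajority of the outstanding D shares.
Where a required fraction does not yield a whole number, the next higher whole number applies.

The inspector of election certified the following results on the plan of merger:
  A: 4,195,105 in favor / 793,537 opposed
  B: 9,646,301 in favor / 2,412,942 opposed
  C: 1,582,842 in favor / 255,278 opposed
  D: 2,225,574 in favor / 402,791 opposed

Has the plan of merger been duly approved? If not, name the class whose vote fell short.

Not approved — the D shares did not give the required vote.

A: 4/5 of 5241719 = 4193375.20, rounded up to 4193376; 4,193,376 required, 4,195,105 in favor — approved.
B: 2/3 of 14462742 = 9641828; 9,641,828 required, 9,646,301 in favor — approved.
C: 4/5 of 1978341 = 1582672.80, rounded up to 1582673; 1,582,673 required, 1,582,842 in favor — approved.
D: 4/5 of 2782714 = 2226171.20, rounded up to 2226172; 2,226,172 required, 2,225,574 in favor — not approved.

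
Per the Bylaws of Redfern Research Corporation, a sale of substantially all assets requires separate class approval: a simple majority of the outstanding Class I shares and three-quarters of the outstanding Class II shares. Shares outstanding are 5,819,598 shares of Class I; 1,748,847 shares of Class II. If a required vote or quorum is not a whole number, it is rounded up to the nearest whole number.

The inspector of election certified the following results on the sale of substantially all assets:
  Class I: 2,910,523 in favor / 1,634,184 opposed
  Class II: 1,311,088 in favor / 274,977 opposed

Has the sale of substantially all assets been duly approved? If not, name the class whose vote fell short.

Not approved — the Class II shares did not give the required vote.

Class I: a majority of 5819598 is 2909800; 2,909,800 required, 2,910,523 in favor — approved.
Class II: 3/4 of 1748847 = 1311635.25, rounded up to 1311636; 1,311,636 required, 1,311,088 in favor — not approved.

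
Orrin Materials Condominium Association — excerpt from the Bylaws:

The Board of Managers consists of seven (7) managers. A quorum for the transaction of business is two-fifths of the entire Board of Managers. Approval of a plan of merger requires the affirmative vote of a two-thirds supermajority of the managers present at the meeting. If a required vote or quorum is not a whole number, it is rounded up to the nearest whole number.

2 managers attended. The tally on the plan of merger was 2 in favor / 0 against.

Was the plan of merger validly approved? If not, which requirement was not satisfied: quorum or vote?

Invalid — quorum requirement not satisfied.

Quorum: 2 present; quorum is 3. Not satisfied.
Vote: the plan of merger requires two-thirds of the managers present (2). 2/3 of 2 = 1.33, rounded up to 2, so 2 affirmative votes are needed; 2 voted in favor. Satisfied. (Moot — without a quorum no business can be validly transacted.)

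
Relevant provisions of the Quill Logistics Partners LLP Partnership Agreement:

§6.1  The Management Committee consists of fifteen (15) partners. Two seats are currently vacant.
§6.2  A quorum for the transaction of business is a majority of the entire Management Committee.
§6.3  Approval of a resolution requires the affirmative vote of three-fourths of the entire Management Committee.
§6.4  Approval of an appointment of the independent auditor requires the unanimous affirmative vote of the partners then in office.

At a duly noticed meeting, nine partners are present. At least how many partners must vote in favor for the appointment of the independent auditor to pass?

The appointment of the independent auditor requires the unanimous vote of the partners then in office (13).
Unanimous means all 13.
(Only 9 can vote, so the appointment of the independent auditor cannot pass at this meeting, but the required vote is still 13.)

13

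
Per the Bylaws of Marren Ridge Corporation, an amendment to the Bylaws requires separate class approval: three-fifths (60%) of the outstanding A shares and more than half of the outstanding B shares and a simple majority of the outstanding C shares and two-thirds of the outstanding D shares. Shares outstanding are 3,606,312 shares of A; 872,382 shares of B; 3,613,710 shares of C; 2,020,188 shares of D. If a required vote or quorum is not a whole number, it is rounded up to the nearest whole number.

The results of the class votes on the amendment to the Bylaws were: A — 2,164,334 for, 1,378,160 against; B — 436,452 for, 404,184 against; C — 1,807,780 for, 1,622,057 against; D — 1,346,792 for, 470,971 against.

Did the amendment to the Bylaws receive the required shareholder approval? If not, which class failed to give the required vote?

A: 3/5 of 3606312 = 2163787.20, rounded up to 2163788; 2,163,788 required, 2,164,334 in favor — approved.
B: a majority of 872382 is 436192; 436,192 required, 436,452 in favor — approved.
C: a majority of 3613710 is 1806856; 1,806,856 required, 1,807,780 in favor — approved.
D: 2/3 of 2020188 = 1346792; 1,346,792 required, 1,346,792 in favor — approved.

Approved — every class gave the required vote.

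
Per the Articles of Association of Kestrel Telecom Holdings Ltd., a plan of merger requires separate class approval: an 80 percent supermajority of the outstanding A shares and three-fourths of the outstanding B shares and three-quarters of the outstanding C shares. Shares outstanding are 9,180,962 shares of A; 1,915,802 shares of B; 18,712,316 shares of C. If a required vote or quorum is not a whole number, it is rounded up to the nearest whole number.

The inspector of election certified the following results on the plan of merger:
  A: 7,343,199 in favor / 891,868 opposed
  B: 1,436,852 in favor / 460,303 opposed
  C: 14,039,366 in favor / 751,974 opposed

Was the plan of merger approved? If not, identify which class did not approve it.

A: 4/5 of 9180962 = 7344769.60, rounded up to 7344770; 7,344,770 required, 7,343,199 in favor — not approved.
B: 3/4 of 1915802 = 1436851.50, rounded up to 1436852; 1,436,852 required, 1,436,852 in favor — approved.
C: 3/4 of 18712316 = 14034237; 14,034,237 required, 14,039,366 in favor — approved.

Not approved — the A shares did not give the required vote.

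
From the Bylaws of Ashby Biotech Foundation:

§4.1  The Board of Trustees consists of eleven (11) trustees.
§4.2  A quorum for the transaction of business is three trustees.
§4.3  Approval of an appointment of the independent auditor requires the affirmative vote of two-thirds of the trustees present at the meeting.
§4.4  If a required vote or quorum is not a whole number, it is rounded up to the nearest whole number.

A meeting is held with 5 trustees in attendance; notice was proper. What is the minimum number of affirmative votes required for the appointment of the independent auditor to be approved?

4

The appointment of the independent auditor requires two-thirds of the trustees present (5).
2/3 of 5 = 3.33, rounded up to 4.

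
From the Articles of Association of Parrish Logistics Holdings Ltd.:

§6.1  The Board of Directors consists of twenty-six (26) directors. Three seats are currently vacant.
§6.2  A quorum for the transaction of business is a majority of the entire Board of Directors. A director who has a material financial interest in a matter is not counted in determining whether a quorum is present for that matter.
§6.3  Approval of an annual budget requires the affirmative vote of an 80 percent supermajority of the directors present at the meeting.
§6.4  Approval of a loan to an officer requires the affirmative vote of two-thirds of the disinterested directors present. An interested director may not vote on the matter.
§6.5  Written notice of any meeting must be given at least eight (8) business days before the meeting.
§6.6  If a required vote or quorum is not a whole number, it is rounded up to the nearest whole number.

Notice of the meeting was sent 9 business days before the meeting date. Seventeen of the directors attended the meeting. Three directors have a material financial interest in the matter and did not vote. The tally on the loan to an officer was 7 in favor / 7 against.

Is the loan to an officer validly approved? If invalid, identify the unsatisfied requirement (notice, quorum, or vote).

Invalid — vote requirement not satisfied.

Notice: 9 business days given; 8 required (9 ≥ 8). Satisfied.
Quorum: 17 present, but the 3 interested directors do not count, leaving 14. Quorum is 14. Satisfied.
Vote: the loan to an officer requires two-thirds of the disinterested directors present (17 − 3 = 14). 2/3 of 14 = 9.33, rounded up to 10, so 10 affirmative votes are needed; 7 voted in favor. Not satisfied.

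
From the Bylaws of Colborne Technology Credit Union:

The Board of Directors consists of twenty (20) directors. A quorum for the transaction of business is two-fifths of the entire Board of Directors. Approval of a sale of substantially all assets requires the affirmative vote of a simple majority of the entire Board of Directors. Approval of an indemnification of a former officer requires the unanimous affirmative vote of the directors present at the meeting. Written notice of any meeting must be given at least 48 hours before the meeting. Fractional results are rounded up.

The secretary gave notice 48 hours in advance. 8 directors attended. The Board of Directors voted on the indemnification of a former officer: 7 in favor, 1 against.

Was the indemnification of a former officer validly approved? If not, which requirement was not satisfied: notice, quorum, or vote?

Notice: 48 hours given; 48 required (48 ≥ 48). Satisfied.
Quorum: 8 present; quorum is 8. Satisfied.
Vote: the indemnification of a former officer requires the unanimous vote of the directors present (8). Unanimous means all 8, so 8 affirmative votes are needed; 7 voted in favor. Not satisfied.

Invalid — vote requirement not satisfied.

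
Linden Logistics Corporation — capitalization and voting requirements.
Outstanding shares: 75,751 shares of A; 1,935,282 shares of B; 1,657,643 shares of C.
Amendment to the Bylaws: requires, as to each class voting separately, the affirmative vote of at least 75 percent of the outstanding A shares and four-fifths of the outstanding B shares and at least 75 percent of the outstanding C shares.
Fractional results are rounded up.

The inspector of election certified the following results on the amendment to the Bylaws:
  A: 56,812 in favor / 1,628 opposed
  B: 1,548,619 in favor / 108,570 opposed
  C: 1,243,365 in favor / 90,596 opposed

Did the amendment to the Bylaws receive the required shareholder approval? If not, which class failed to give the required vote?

Not approved — the A shares did not give the required vote.

A: 3/4 of 75751 = 56813.25, rounded up to 56814; 56,814 required, 56,812 in favor — not approved.
B: 4/5 of 1935282 = 1548225.60, rounded up to 1548226; 1,548,226 required, 1,548,619 in favor — approved.
C: 3/4 of 1657643 = 1243232.25, rounded up to 1243233; 1,243,233 required, 1,243,365 in favor — approved.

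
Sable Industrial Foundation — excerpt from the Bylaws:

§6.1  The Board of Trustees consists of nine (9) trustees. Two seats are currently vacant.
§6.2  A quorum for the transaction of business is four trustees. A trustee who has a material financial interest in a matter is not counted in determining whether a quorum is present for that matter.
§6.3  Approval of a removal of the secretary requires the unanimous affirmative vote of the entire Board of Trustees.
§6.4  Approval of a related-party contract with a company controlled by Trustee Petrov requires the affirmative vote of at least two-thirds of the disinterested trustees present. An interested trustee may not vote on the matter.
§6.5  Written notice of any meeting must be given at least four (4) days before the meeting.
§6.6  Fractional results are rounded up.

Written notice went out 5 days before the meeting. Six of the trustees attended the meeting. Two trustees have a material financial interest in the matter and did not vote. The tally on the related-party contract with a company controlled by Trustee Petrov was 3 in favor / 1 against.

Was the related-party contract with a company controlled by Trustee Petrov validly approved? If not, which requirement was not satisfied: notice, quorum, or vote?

Valid — all requirements satisfied.

Notice: 5 days given; 4 required (5 ≥ 4). Satisfied.
Quorum: 6 present, but the 2 interested trustees do not count, leaving 4. Quorum is 4. Satisfied.
Vote: the related-party contract with a company controlled by Trustee Petrov requires two-thirds of the disinterested trustees present (6 − 2 = 4). 2/3 of 4 = 2.67, rounded up to 3, so 3 affirmative votes are needed; 3 voted in favor. Satisfied.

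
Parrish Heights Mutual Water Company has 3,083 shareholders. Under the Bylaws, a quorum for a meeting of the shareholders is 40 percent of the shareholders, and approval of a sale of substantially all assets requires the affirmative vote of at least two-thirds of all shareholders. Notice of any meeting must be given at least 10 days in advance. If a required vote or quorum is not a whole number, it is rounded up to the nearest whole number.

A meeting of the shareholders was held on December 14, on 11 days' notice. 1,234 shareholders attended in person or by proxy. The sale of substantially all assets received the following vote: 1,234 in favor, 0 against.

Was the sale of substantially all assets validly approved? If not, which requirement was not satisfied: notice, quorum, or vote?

Notice: 11 days given; 10 required. Satisfied.
Quorum: 40% of 3,083 = 1,233.20, rounded up to 1,234; 1,234 present. Satisfied.
Vote: requires two-thirds of all shareholders (3,083); 2/3 of 3083 = 2055.33, rounded up to 2056, so 2,056 needed; 1,234 in favor. Not satisfied.

Invalid — vote requirement not satisfied.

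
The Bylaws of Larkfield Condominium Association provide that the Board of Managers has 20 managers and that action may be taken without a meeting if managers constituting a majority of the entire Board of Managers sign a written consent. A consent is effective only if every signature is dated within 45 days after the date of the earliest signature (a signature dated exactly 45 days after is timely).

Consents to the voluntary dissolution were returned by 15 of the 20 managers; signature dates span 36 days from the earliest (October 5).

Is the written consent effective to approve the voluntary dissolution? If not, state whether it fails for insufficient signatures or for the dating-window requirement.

Signatures required: a majority of 20 — a majority of 20 is 11, so 11 needed; 15 signed. Sufficient.
Dating window: the latest signature is 36 days after the earliest; the limit is 45 days. Within the window.

Effective — both the signature and dating-window requirements are satisfied.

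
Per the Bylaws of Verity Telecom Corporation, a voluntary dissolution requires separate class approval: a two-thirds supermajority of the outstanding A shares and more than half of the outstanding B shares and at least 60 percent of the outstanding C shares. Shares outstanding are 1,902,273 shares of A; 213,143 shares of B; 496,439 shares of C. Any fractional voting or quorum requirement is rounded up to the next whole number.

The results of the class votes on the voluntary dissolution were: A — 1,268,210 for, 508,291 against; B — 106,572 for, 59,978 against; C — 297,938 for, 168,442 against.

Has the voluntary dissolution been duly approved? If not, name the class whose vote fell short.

A: 2/3 of 1902273 = 1268182; 1,268,182 required, 1,268,210 in favor — approved.
B: a majority of 213143 is 106572; 106,572 required, 106,572 in favor — approved.
C: 3/5 of 496439 = 297863.40, rounded up to 297864; 297,864 required, 297,938 in favor — approved.

Approved — every class gave the required vote.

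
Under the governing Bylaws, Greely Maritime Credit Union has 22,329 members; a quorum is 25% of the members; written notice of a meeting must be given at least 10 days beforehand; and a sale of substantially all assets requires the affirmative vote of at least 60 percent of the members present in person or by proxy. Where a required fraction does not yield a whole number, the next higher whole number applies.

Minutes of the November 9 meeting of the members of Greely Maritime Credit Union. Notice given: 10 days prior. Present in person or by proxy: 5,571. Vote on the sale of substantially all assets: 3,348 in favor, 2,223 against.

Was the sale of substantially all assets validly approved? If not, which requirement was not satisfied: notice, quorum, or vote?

Notice: 10 days given; 10 required. Satisfied.
Quorum: 25% of 22,329 = 5,582.25, rounded up to 5,583; 5,571 present. Not satisfied.
Vote: requires three-fifths of those present (5,571); 3/5 of 5571 = 3342.60, rounded up to 3343, so 3,343 needed; 3,348 in favor. Satisfied.

Invalid — quorum requirement not satisfied.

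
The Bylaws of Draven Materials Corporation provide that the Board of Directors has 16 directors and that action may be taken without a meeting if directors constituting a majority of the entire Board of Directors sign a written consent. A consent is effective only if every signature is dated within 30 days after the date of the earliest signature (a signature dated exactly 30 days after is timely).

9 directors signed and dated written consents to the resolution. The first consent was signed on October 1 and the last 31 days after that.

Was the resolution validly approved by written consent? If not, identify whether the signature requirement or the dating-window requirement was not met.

Signatures required: a majority of 16 — a majority of 16 is 9, so 9 needed; 9 signed. Sufficient.
Dating window: the latest signature is 31 days after the earliest; the limit is 30 days. Outside the window.

Not effective — dating-window requirement not satisfied.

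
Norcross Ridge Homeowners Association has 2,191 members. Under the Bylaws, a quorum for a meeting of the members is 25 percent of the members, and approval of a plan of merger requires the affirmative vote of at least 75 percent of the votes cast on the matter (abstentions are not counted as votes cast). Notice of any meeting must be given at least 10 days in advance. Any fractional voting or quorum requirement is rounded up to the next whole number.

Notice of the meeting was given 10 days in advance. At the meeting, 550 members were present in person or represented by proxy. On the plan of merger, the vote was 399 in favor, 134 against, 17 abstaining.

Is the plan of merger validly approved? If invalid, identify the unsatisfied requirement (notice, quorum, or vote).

Notice: 10 days given; 10 required. Satisfied.
Quorum: 25% of 2,191 = 547.75, rounded up to 548; 550 present. Satisfied.
Vote: requires three-fourths of the votes cast (550 − 17 abstaining = 533); 3/4 of 533 = 399.75, rounded up to 400, so 400 needed; 399 in favor. Not satisfied.

Invalid — vote requirement not satisfied.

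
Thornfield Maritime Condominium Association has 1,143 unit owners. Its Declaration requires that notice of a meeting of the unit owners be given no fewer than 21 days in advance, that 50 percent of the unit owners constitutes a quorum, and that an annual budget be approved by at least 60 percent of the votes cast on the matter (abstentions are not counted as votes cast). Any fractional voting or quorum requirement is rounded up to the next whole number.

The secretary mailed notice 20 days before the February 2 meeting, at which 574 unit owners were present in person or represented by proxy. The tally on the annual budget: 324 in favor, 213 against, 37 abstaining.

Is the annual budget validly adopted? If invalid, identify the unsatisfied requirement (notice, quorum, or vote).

Notice: 20 days given; 21 required. Not satisfied.
Quorum: 50% of 1,143 = 571.50, rounded up to 572; 574 present. Satisfied.
Vote: requires three-fifths of the votes cast (574 − 37 abstaining = 537); 3/5 of 537 = 322.20, rounded up to 323, so 323 needed; 324 in favor. Satisfied.

Invalid — notice requirement not satisfied.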